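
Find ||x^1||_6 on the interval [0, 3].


Step 1: ||f||_6 = (integral_0^3 |x^1|^6 dx)^(1/6)
     = (integral_0^3 x^6 dx)^(1/6)
Step 2: integral_0^3 x^6 dx = [x^7/(7)] from 0 to 3 = 3^7/7
     = 2187/7 = 312.428571
Step 3: ||f||_6 = (312.428571)^(1/6) = 2.604904


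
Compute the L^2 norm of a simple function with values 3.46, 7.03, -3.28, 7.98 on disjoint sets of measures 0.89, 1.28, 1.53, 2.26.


Step 1: Compute |f_i|^2 for each value:
  |3.46|^2 = 11.9716
  |7.03|^2 = 49.4209
  |-3.28|^2 = 10.7584
  |7.98|^2 = 63.6804
Step 2: Multiply by measures and sum:
  11.9716 * 0.89 = 10.654724
  49.4209 * 1.28 = 63.258752
  10.7584 * 1.53 = 16.460352
  63.6804 * 2.26 = 143.917704
Sum = 10.654724 + 63.258752 + 16.460352 + 143.917704 = 234.291532
Step 3: Take the p-th root:
||f||_2 = (234.291532)^(1/2) = 15.306585


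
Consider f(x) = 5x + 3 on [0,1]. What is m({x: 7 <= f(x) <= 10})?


f^(-1)([7, 10]) = {x : 7 <= 5x + 3 <= 10}
Solving: (7 - 3)/5 <= x <= (10 - 3)/5
= [0.8, 1.4]
Intersecting with [0,1]: [0.8, 1]
Measure = 1 - 0.8 = 0.2


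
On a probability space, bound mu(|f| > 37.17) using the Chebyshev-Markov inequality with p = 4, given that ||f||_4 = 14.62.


Chebyshev/Markov inequality: mu(|f| > eps) <= (||f||_p / eps)^p
Step 1: ||f||_4 / eps = 14.62 / 37.17 = 0.393328
Step 2: Raise to power p = 4:
  (0.393328)^4 = 0.023934
Step 3: Therefore mu(|f| > 37.17) <= 0.023934


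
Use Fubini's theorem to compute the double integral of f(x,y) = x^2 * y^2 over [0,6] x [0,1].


By Fubini's theorem, the double integral factors as a product of single integrals:
Step 1: integral_0^6 x^2 dx = [x^3/3] from 0 to 6
     = 6^3/3 = 72
Step 2: integral_0^1 y^2 dy = [y^3/3] from 0 to 1
     = 1^3/3 = 0.333333
Step 3: Double integral = 72 * 0.333333 = 24


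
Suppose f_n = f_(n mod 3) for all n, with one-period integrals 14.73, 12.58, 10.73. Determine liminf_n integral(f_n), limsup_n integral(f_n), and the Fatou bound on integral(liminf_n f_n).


The sequence (integral(f_n)) is periodic with period 3, repeating the values 14.73, 12.58, 10.73 indefinitely.
Step 1: For a periodic sequence, every tail (a_m, a_(m+1), ...) contains all 3 period values infinitely often.
Step 2: Hence inf of every tail = min of the period values = min(14.73, 12.58, 10.73) = 10.73.
        liminf_n integral(f_n) = sup over m of (inf of tail from m) = 10.73.
Step 3: Similarly sup of every tail = max of the period values = 14.73.
        limsup_n integral(f_n) = 14.73.
Step 4: Fatou's lemma: integral(liminf_n f_n) <= liminf_n integral(f_n) = 10.73.
        So the integral of the pointwise liminf is at most 10.73.


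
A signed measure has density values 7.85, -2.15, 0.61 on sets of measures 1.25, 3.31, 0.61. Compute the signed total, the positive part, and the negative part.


Step 1: Compute signed measure on each set:
  Set 1: 7.85 * 1.25 = 9.8125
  Set 2: -2.15 * 3.31 = -7.1165
  Set 3: 0.61 * 0.61 = 0.3721
Step 2: Total signed measure = (9.8125) + (-7.1165) + (0.3721)
     = 3.0681
Step 3: Positive part mu+(X) = sum of positive contributions = 10.1846
Step 4: Negative part mu-(X) = |sum of negative contributions| = 7.1165


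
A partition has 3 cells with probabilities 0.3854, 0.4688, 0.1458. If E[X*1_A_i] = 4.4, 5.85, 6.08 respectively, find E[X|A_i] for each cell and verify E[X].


For each cell A_i: E[X|A_i] = E[X*1_A_i] / P(A_i)
Step 1: E[X|A_1] = 4.4 / 0.3854 = 11.41671
Step 2: E[X|A_2] = 5.85 / 0.4688 = 12.478669
Step 3: E[X|A_3] = 6.08 / 0.1458 = 41.70096
Verification: E[X] = sum E[X*1_A_i] = 4.4 + 5.85 + 6.08 = 16.33


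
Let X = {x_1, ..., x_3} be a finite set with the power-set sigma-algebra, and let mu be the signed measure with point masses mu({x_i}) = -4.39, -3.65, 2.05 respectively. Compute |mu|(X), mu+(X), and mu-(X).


Step 1: Every measurable set is a union of atoms (the cells / points), so a Hahn decomposition is
  obtained by grouping atoms by sign: P = union of atoms with mu > 0, N = union of the remaining atoms.
  Atoms in P (indices): 3;  atoms in N (indices): 1, 2
  Positive values: 2.05
  Negative values: -4.39, -3.65
Step 2: mu+(X) = mu(P) = sum of positive atom values = 2.05
Step 3: mu-(X) = -mu(N) = sum of |negative atom values| = 8.04
Step 4: |mu|(X) = mu+(X) + mu-(X) = 2.05 + 8.04 = 10.09


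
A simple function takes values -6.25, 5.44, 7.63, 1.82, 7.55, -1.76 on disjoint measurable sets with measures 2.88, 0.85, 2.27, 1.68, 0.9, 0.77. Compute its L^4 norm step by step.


Step 1: Compute |f_i|^4 for each value:
  |-6.25|^4 = 1525.878906
  |5.44|^4 = 875.781161
  |7.63|^4 = 3389.207446
  |1.82|^4 = 10.971994
  |7.55|^4 = 3249.285006
  |-1.76|^4 = 9.595126
Step 2: Multiply by measures and sum:
  1525.878906 * 2.88 = 4394.53125
  875.781161 * 0.85 = 744.413987
  3389.207446 * 2.27 = 7693.500902
  10.971994 * 1.68 = 18.43295
  3249.285006 * 0.9 = 2924.356506
  9.595126 * 0.77 = 7.388247
Sum = 4394.53125 + 744.413987 + 7693.500902 + 18.43295 + 2924.356506 + 7.388247 = 15782.62384
Step 3: Take the p-th root:
||f||_4 = (15782.62384)^(1/4) = 11.20843


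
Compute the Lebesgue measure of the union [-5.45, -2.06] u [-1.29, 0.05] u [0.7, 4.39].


For pairwise disjoint intervals, m(union) = sum of lengths.
= (-2.06 - -5.45) + (0.05 - -1.29) + (4.39 - 0.7)
= 3.39 + 1.34 + 3.69
= 8.42


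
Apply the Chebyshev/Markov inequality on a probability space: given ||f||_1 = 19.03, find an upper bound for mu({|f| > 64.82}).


Chebyshev/Markov inequality: mu(|f| > eps) <= (||f||_p / eps)^p
Step 1: ||f||_1 / eps = 19.03 / 64.82 = 0.293582
Step 2: Raise to power p = 1:
  (0.293582)^1 = 0.293582
Step 3: Therefore mu(|f| > 64.82) <= 0.293582


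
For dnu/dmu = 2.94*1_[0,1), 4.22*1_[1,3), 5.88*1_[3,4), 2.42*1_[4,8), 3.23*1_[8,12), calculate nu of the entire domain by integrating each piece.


Integrate each piece of the Radon-Nikodym derivative:
Step 1: integral_0^1 2.94 dx = 2.94*(1-0) = 2.94*1 = 2.94
Step 2: integral_1^3 4.22 dx = 4.22*(3-1) = 4.22*2 = 8.44
Step 3: integral_3^4 5.88 dx = 5.88*(4-3) = 5.88*1 = 5.88
Step 4: integral_4^8 2.42 dx = 2.42*(8-4) = 2.42*4 = 9.68
Step 5: integral_8^12 3.23 dx = 3.23*(12-8) = 3.23*4 = 12.92
Total: 2.94 + 8.44 + 5.88 + 9.68 + 12.92 = 39.86


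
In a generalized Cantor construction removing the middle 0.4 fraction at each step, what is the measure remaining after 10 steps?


Step 1: At each step, fraction remaining = 1 - 0.4 = 0.6
Step 2: After 10 steps, measure = (0.6)^10
Result = 0.006047


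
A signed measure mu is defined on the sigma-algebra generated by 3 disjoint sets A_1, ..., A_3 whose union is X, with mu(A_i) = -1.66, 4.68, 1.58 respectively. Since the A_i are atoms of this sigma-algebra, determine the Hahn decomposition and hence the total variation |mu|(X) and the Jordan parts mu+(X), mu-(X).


Step 1: Every measurable set is a union of atoms (the cells / points), so a Hahn decomposition is
  obtained by grouping atoms by sign: P = union of atoms with mu > 0, N = union of the remaining atoms.
  Atoms in P (indices): 2, 3;  atoms in N (indices): 1
  Positive values: 4.68, 1.58
  Negative values: -1.66
Step 2: mu+(X) = mu(P) = sum of positive atom values = 6.26
Step 3: mu-(X) = -mu(N) = sum of |negative atom values| = 1.66
Step 4: |mu|(X) = mu+(X) + mu-(X) = 6.26 + 1.66 = 7.92


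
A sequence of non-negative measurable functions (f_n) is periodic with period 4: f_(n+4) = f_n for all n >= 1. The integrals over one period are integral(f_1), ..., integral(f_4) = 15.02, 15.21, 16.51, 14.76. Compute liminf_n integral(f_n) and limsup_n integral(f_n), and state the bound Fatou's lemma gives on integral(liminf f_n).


The sequence (integral(f_n)) is periodic with period 4, repeating the values 15.02, 15.21, 16.51, 14.76 indefinitely.
Step 1: For a periodic sequence, every tail (a_m, a_(m+1), ...) contains all 4 period values infinitely often.
Step 2: Hence inf of every tail = min of the period values = min(15.02, 15.21, 16.51, 14.76) = 14.76.
        liminf_n integral(f_n) = sup over m of (inf of tail from m) = 14.76.
Step 3: Similarly sup of every tail = max of the period values = 16.51.
        limsup_n integral(f_n) = 16.51.
Step 4: Fatou's lemma: integral(liminf_n f_n) <= liminf_n integral(f_n) = 14.76.
        So the integral of the pointwise liminf is at most 14.76.


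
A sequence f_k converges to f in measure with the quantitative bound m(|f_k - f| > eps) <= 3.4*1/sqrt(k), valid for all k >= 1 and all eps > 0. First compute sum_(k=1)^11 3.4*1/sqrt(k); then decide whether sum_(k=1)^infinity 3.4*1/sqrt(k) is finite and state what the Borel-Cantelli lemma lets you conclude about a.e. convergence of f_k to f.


Step 1: List the terms 3.4*1/sqrt(k) for k = 1 to 11:
  k=1: 3.4
  k=2: 2.404163
  k=3: 1.962991
  k=4: 1.7
  k=5: 1.520526
  k=6: 1.388044
  k=7: 1.285079
  k=8: 1.202082
  k=9: 1.133333
  k=10: 1.075174
  k=11: 1.025139
Step 2: Partial sum = 3.4 + 2.404163 + 1.962991 + 1.7 + 1.520526 + 1.388044 + 1.285079 + 1.202082 + 1.133333 + 1.075174 + 1.025139
     = 18.096531
Step 3: The full series sum_(k>=1) 3.4*1/sqrt(k) diverges (p-series with p = 1/2 <= 1; a nonzero constant multiple of a divergent series diverges).
Step 4: The (first) Borel-Cantelli lemma requires a summable sequence of measures, so it does not apply here;
        from this bound alone no conclusion about a.e. convergence can be drawn (convergence in measure still
        gives an a.e.-convergent subsequence, but not a.e. convergence of the whole sequence).
Conclusion: series diverges; Borel-Cantelli is inconclusive about a.e. convergence of f_k.


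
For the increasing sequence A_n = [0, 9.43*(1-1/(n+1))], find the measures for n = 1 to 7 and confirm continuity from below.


By continuity of measure from below: if A_n increases to A, then m(A_n) -> m(A).
Here A = [0, 9.43], so m(A) = 9.43
Step 1: a_1 = 9.43*(1 - 1/2) = 4.715, m(A_1) = 4.715
Step 2: a_2 = 9.43*(1 - 1/3) = 6.2867, m(A_2) = 6.2867
Step 3: a_3 = 9.43*(1 - 1/4) = 7.0725, m(A_3) = 7.0725
Step 4: a_4 = 9.43*(1 - 1/5) = 7.544, m(A_4) = 7.544
Step 5: a_5 = 9.43*(1 - 1/6) = 7.8583, m(A_5) = 7.8583
Step 6: a_6 = 9.43*(1 - 1/7) = 8.0829, m(A_6) = 8.0829
Step 7: a_7 = 9.43*(1 - 1/8) = 8.2512, m(A_7) = 8.2512
Limit: m(A_n) -> m([0,9.43]) = 9.43


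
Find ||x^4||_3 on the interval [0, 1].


Step 1: ||f||_3 = (integral_0^1 |x^4|^3 dx)^(1/3)
     = (integral_0^1 x^12 dx)^(1/3)
Step 2: integral_0^1 x^12 dx = [x^13/(13)] from 0 to 1 = 1^13/13
     = 1/13 = 0.076923
Step 3: ||f||_3 = (0.076923)^(1/3) = 0.42529


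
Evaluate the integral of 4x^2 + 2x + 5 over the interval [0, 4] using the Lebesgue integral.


The Lebesgue integral of a Riemann-integrable function agrees with the Riemann integral.
Antiderivative F(x) = (4/3)x^3 + (2/2)x^2 + 5x
F(4) = (4/3)*4^3 + (2/2)*4^2 + 5*4
     = (4/3)*64 + (2/2)*16 + 5*4
     = 85.333333 + 16 + 20
     = 121.333333
F(0) = 0.0
Integral = F(4) - F(0) = 121.333333 - 0.0 = 121.333333


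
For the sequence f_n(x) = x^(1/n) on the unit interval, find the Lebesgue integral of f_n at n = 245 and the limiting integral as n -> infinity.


At n = 245: f_245(x) = x^(1/245).
Step 1: integral(x^(1/245), 0, 1) = [x^(1/245+1) / (1/245+1)] from 0 to 1
     = 1 / (1/245 + 1) = 1 / ((245+1)/245) = 245/(245+1)
     = 245/246 = 0.995935
Step 2: As n -> infinity, f_n(x) = x^(1/n) -> 1 for x in (0,1], and f_n is increasing in n.
By MCT, lim_n integral(f_n) = integral(lim_n f_n) = integral(1, 0, 1) = 1.
Step 3: Verify convergence: 245/246 = 0.995935 -> 1


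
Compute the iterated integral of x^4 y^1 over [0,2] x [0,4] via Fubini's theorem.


By Fubini's theorem, the double integral factors as a product of single integrals:
Step 1: integral_0^2 x^4 dx = [x^5/5] from 0 to 2
     = 2^5/5 = 6.4
Step 2: integral_0^4 y^1 dy = [y^2/2] from 0 to 4
     = 4^2/2 = 8
Step 3: Double integral = 6.4 * 8 = 51.2


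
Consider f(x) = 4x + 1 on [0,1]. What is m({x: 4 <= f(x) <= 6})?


f^(-1)([4, 6]) = {x : 4 <= 4x + 1 <= 6}
Solving: (4 - 1)/4 <= x <= (6 - 1)/4
= [0.75, 1.25]
Intersecting with [0,1]: [0.75, 1]
Measure = 1 - 0.75 = 0.25


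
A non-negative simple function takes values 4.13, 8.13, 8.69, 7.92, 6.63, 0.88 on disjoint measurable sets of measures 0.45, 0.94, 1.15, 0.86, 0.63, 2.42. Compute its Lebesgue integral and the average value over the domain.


Step 1: Integral = sum(value_i * measure_i)
= 4.13*0.45 + 8.13*0.94 + 8.69*1.15 + 7.92*0.86 + 6.63*0.63 + 0.88*2.42
= 1.8585 + 7.6422 + 9.9935 + 6.8112 + 4.1769 + 2.1296
= 32.6119
Step 2: Total measure of domain = 0.45 + 0.94 + 1.15 + 0.86 + 0.63 + 2.42 = 6.45
Step 3: Average value = 32.6119 / 6.45 = 5.056109


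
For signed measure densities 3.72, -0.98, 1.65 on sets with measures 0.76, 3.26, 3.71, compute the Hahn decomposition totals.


Step 1: Compute signed measure on each set:
  Set 1: 3.72 * 0.76 = 2.8272
  Set 2: -0.98 * 3.26 = -3.1948
  Set 3: 1.65 * 3.71 = 6.1215
Step 2: Total signed measure = (2.8272) + (-3.1948) + (6.1215)
     = 5.7539
Step 3: Positive part mu+(X) = sum of positive contributions = 8.9487
Step 4: Negative part mu-(X) = |sum of negative contributions| = 3.1948


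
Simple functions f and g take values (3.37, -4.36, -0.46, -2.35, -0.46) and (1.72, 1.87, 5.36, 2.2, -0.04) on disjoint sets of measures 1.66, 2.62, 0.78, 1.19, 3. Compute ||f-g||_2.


Step 1: Compute differences f_i - g_i:
  3.37 - 1.72 = 1.65
  -4.36 - 1.87 = -6.23
  -0.46 - 5.36 = -5.82
  -2.35 - 2.2 = -4.55
  -0.46 - -0.04 = -0.42
Step 2: Compute |diff|^2 * measure for each set:
  |1.65|^2 * 1.66 = 2.7225 * 1.66 = 4.51935
  |-6.23|^2 * 2.62 = 38.8129 * 2.62 = 101.689798
  |-5.82|^2 * 0.78 = 33.8724 * 0.78 = 26.420472
  |-4.55|^2 * 1.19 = 20.7025 * 1.19 = 24.635975
  |-0.42|^2 * 3 = 0.1764 * 3 = 0.5292
Step 3: Sum = 157.794795
Step 4: ||f-g||_2 = (157.794795)^(1/2) = 12.56164


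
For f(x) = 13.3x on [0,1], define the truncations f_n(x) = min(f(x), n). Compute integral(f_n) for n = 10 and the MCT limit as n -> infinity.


f(x) = 13.3x on [0,1]; f_n(x) = min(13.3x, n). At n = 10:
Step 1: f(x) reaches 10 at x = 10/13.3 = 0.75188
Step 2: integral(f_10) = integral(13.3x, 0, 0.75188) + integral(10, 0.75188, 1)
       = 13.3*0.75188^2/2 + 10*(1 - 0.75188)
       = 3.759398 + 2.481203
       = 6.240602
Step 3: As n -> infinity, f_n increases to f, so by MCT integral(f_n) -> integral(f) = 13.3/2 = 6.65.
Convergence: integral(f_10) = 6.240602 -> 6.65 as n -> infinity


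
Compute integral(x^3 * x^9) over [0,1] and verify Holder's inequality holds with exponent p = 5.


Step 1: Exact integral of f*g = integral(x^12, 0, 1) = 1/13
     = 0.076923
Step 2: Holder bound with p=5, q=1.25:
  ||f||_p = (integral x^15 dx)^(1/5) = (1/16)^(1/5) = 0.574349
  ||g||_q = (integral x^11.25 dx)^(1/1.25) = (1/12.25)^(1/1.25) = 0.134738
Step 3: Holder bound = ||f||_p * ||g||_q = 0.574349 * 0.134738 = 0.077387
Verification: 0.076923 <= 0.077387 (Holder holds)


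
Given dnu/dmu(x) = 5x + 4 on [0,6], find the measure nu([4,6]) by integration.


nu(A) = integral_A (dnu/dmu) dmu = integral_4^6 (5x + 4) dx
Step 1: Antiderivative F(x) = (5/2)x^2 + 4x
Step 2: F(6) = (5/2)*6^2 + 4*6 = 90 + 24 = 114
Step 3: F(4) = (5/2)*4^2 + 4*4 = 40 + 16 = 56
Step 4: nu([4,6]) = F(6) - F(4) = 114 - 56 = 58


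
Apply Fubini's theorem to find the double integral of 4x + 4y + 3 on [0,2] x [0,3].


By Fubini, integrate in x first, then y.
Step 1: Fix y, integrate over x in [0,2]:
  integral(4x + 4y + 3, x=0..2)
  = 4*(2^2 - 0^2)/2 + (4y + 3)*(2 - 0)
  = 8 + (4y + 3)*2
  = 8 + 8y + 6
  = 14 + 8y
Step 2: Integrate over y in [0,3]:
  integral(14 + 8y, y=0..3)
  = 14*3 + 8*(3^2 - 0^2)/2
  = 42 + 36
  = 78


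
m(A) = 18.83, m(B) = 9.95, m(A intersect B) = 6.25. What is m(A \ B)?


m(A \ B) = m(A) - m(A n B)
= 18.83 - 6.25
= 12.58


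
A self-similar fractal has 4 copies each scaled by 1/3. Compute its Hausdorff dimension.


For a self-similar set with N copies scaled by 1/r:
dim_H = log(N)/log(r) = log(4)/log(3)
= 1.386294/1.098612
= 1.26186


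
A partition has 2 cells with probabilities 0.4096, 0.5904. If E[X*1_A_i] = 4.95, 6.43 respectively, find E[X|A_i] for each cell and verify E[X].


For each cell A_i: E[X|A_i] = E[X*1_A_i] / P(A_i)
Step 1: E[X|A_1] = 4.95 / 0.4096 = 12.084961
Step 2: E[X|A_2] = 6.43 / 0.5904 = 10.890921
Verification: E[X] = sum E[X*1_A_i] = 4.95 + 6.43 = 11.38


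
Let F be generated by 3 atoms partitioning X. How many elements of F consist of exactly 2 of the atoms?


Each element of F is a union of some subset of the 3 atoms.
Elements that are unions of exactly 2 atoms correspond to 2-element subsets of the 3 atoms.
Count = C(3, 2) = 3! / (2! * 1!) = 3.


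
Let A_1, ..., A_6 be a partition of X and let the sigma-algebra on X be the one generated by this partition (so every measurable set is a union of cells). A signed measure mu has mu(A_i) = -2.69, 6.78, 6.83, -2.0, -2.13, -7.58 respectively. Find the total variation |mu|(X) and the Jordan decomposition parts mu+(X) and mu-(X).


Step 1: Every measurable set is a union of atoms (the cells / points), so a Hahn decomposition is
  obtained by grouping atoms by sign: P = union of atoms with mu > 0, N = union of the remaining atoms.
  Atoms in P (indices): 2, 3;  atoms in N (indices): 1, 4, 5, 6
  Positive values: 6.78, 6.83
  Negative values: -2.69, -2, -2.13, -7.58
Step 2: mu+(X) = mu(P) = sum of positive atom values = 13.61
Step 3: mu-(X) = -mu(N) = sum of |negative atom values| = 14.4
Step 4: |mu|(X) = mu+(X) + mu-(X) = 13.61 + 14.4 = 28.01


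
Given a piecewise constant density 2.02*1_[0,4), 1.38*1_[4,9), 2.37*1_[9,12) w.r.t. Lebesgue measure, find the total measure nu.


Integrate each piece of the Radon-Nikodym derivative:
Step 1: integral_0^4 2.02 dx = 2.02*(4-0) = 2.02*4 = 8.08
Step 2: integral_4^9 1.38 dx = 1.38*(9-4) = 1.38*5 = 6.9
Step 3: integral_9^12 2.37 dx = 2.37*(12-9) = 2.37*3 = 7.11
Total: 8.08 + 6.9 + 7.11 = 22.09


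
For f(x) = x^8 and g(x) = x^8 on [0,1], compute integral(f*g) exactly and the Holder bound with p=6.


Step 1: Exact integral of f*g = integral(x^16, 0, 1) = 1/17
     = 0.058824
Step 2: Holder bound with p=6, q=1.2:
  ||f||_p = (integral x^48 dx)^(1/6) = (1/49)^(1/6) = 0.522758
  ||g||_q = (integral x^9.6 dx)^(1/1.2) = (1/10.6)^(1/1.2) = 0.139823
Step 3: Holder bound = ||f||_p * ||g||_q = 0.522758 * 0.139823 = 0.073094
Verification: 0.058824 <= 0.073094 (Holder holds)


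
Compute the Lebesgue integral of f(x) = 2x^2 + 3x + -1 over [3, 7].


The Lebesgue integral of a Riemann-integrable function agrees with the Riemann integral.
Antiderivative F(x) = (2/3)x^3 + (3/2)x^2 + -1x
F(7) = (2/3)*7^3 + (3/2)*7^2 + -1*7
     = (2/3)*343 + (3/2)*49 + -1*7
     = 228.666667 + 73.5 + -7
     = 295.166667
F(3) = 28.5
Integral = F(7) - F(3) = 295.166667 - 28.5 = 266.666667


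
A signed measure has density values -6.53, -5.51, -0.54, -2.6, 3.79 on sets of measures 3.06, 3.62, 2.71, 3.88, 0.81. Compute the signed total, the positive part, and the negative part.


Step 1: Compute signed measure on each set:
  Set 1: -6.53 * 3.06 = -19.9818
  Set 2: -5.51 * 3.62 = -19.9462
  Set 3: -0.54 * 2.71 = -1.4634
  Set 4: -2.6 * 3.88 = -10.088
  Set 5: 3.79 * 0.81 = 3.0699
Step 2: Total signed measure = (-19.9818) + (-19.9462) + (-1.4634) + (-10.088) + (3.0699)
     = -48.4095
Step 3: Positive part mu+(X) = sum of positive contributions = 3.0699
Step 4: Negative part mu-(X) = |sum of negative contributions| = 51.4794


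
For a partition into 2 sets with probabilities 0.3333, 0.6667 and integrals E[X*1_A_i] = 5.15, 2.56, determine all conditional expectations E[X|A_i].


For each cell A_i: E[X|A_i] = E[X*1_A_i] / P(A_i)
Step 1: E[X|A_1] = 5.15 / 0.3333 = 15.451545
Step 2: E[X|A_2] = 2.56 / 0.6667 = 3.839808
Verification: E[X] = sum E[X*1_A_i] = 5.15 + 2.56 = 7.71


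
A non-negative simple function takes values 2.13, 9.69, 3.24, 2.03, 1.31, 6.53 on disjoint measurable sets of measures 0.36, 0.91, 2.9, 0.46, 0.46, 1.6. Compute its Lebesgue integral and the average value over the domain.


Step 1: Integral = sum(value_i * measure_i)
= 2.13*0.36 + 9.69*0.91 + 3.24*2.9 + 2.03*0.46 + 1.31*0.46 + 6.53*1.6
= 0.7668 + 8.8179 + 9.396 + 0.9338 + 0.6026 + 10.448
= 30.9651
Step 2: Total measure of domain = 0.36 + 0.91 + 2.9 + 0.46 + 0.46 + 1.6 = 6.69
Step 3: Average value = 30.9651 / 6.69 = 4.628565


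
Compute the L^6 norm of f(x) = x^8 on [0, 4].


Step 1: ||f||_6 = (integral_0^4 |x^8|^6 dx)^(1/6)
     = (integral_0^4 x^48 dx)^(1/6)
Step 2: integral_0^4 x^48 dx = [x^49/(49)] from 0 to 4 = 4^49/49
     = 316912650057057350374175801344/49 = 6.467605e+27
Step 3: ||f||_6 = (6.467605e+27)^(1/6) = 43164.221834


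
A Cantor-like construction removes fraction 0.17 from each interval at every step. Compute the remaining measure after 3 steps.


Step 1: At each step, fraction remaining = 1 - 0.17 = 0.83
Step 2: After 3 steps, measure = (0.83)^3
Step 3: Computing the power step by step:
  After step 1: 0.83
  After step 2: 0.6889
  After step 3: 0.571787
Result = 0.571787


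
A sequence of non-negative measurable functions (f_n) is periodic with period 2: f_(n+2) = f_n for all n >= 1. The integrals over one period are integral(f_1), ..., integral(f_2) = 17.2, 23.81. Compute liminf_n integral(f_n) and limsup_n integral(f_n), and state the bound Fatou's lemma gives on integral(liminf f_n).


The sequence (integral(f_n)) is periodic with period 2, repeating the values 17.2, 23.81 indefinitely.
Step 1: For a periodic sequence, every tail (a_m, a_(m+1), ...) contains all 2 period values infinitely often.
Step 2: Hence inf of every tail = min of the period values = min(17.2, 23.81) = 17.2.
        liminf_n integral(f_n) = sup over m of (inf of tail from m) = 17.2.
Step 3: Similarly sup of every tail = max of the period values = 23.81.
        limsup_n integral(f_n) = 23.81.
Step 4: Fatou's lemma: integral(liminf_n f_n) <= liminf_n integral(f_n) = 17.2.
        So the integral of the pointwise liminf is at most 17.2.


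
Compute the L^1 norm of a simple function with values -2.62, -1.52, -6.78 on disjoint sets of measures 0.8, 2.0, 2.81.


Step 1: Compute |f_i|^1 for each value:
  |-2.62|^1 = 2.62
  |-1.52|^1 = 1.52
  |-6.78|^1 = 6.78
Step 2: Multiply by measures and sum:
  2.62 * 0.8 = 2.096
  1.52 * 2.0 = 3.04
  6.78 * 2.81 = 19.0518
Sum = 2.096 + 3.04 + 19.0518 = 24.1878
Step 3: Take the p-th root:
||f||_1 = (24.1878)^(1/1) = 24.1878


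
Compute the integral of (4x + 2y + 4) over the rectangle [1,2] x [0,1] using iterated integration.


By Fubini, integrate in x first, then y.
Step 1: Fix y, integrate over x in [1,2]:
  integral(4x + 2y + 4, x=1..2)
  = 4*(2^2 - 1^2)/2 + (2y + 4)*(2 - 1)
  = 6 + (2y + 4)*1
  = 6 + 2y + 4
  = 10 + 2y
Step 2: Integrate over y in [0,1]:
  integral(10 + 2y, y=0..1)
  = 10*1 + 2*(1^2 - 0^2)/2
  = 10 + 1
  = 11


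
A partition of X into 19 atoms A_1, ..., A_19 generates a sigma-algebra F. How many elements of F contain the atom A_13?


Each element of F is a union of some subset S of the 19 atoms.
The element contains A_13 iff A_13 is in S.
So we count subsets S of {A_1,...,A_19} with A_13 in S: choose freely among the other 18 atoms.
Count = 2^(19-1) = 2^18 = 262144.


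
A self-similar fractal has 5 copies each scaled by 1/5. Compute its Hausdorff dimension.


For a self-similar set with N copies scaled by 1/r:
dim_H = log(N)/log(r) = log(5)/log(5)
= 1.609438/1.609438
= 1


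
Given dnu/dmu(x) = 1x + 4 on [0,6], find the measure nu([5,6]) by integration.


nu(A) = integral_A (dnu/dmu) dmu = integral_5^6 (1x + 4) dx
Step 1: Antiderivative F(x) = (1/2)x^2 + 4x
Step 2: F(6) = (1/2)*6^2 + 4*6 = 18 + 24 = 42
Step 3: F(5) = (1/2)*5^2 + 4*5 = 12.5 + 20 = 32.5
Step 4: nu([5,6]) = F(6) - F(5) = 42 - 32.5 = 9.5


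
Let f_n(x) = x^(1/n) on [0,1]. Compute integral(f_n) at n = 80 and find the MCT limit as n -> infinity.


At n = 80: f_80(x) = x^(1/80).
Step 1: integral(x^(1/80), 0, 1) = [x^(1/80+1) / (1/80+1)] from 0 to 1
     = 1 / (1/80 + 1) = 1 / ((80+1)/80) = 80/(80+1)
     = 80/81 = 0.987654
Step 2: As n -> infinity, f_n(x) = x^(1/n) -> 1 for x in (0,1], and f_n is increasing in n.
By MCT, lim_n integral(f_n) = integral(lim_n f_n) = integral(1, 0, 1) = 1.
Step 3: Verify convergence: 80/81 = 0.987654 -> 1


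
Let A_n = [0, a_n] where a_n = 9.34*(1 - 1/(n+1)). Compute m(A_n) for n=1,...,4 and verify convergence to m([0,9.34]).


By continuity of measure from below: if A_n increases to A, then m(A_n) -> m(A).
Here A = [0, 9.34], so m(A) = 9.34
Step 1: a_1 = 9.34*(1 - 1/2) = 4.67, m(A_1) = 4.67
Step 2: a_2 = 9.34*(1 - 1/3) = 6.2267, m(A_2) = 6.2267
Step 3: a_3 = 9.34*(1 - 1/4) = 7.005, m(A_3) = 7.005
Step 4: a_4 = 9.34*(1 - 1/5) = 7.472, m(A_4) = 7.472
Limit: m(A_n) -> m([0,9.34]) = 9.34


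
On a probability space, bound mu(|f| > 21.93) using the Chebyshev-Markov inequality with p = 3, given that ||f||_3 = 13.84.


Chebyshev/Markov inequality: mu(|f| > eps) <= (||f||_p / eps)^p
Step 1: ||f||_3 / eps = 13.84 / 21.93 = 0.631099
Step 2: Raise to power p = 3:
  (0.631099)^3 = 0.251358
Step 3: Therefore mu(|f| > 21.93) <= 0.251358


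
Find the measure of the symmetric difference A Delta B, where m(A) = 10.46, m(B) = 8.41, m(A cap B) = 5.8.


m(A Delta B) = m(A) + m(B) - 2*m(A n B)
= 10.46 + 8.41 - 2*5.8
= 10.46 + 8.41 - 11.6
= 7.27


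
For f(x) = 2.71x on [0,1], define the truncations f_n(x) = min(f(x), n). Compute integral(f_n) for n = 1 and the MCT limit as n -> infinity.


f(x) = 2.71x on [0,1]; f_n(x) = min(2.71x, n). At n = 1:
Step 1: f(x) reaches 1 at x = 1/2.71 = 0.369004
Step 2: integral(f_1) = integral(2.71x, 0, 0.369004) + integral(1, 0.369004, 1)
       = 2.71*0.369004^2/2 + 1*(1 - 0.369004)
       = 0.184502 + 0.630996
       = 0.815498
Step 3: As n -> infinity, f_n increases to f, so by MCT integral(f_n) -> integral(f) = 2.71/2 = 1.355.
Convergence: integral(f_1) = 0.815498 -> 1.355 as n -> infinity


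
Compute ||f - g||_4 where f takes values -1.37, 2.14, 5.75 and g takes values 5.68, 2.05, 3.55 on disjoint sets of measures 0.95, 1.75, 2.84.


Step 1: Compute differences f_i - g_i:
  -1.37 - 5.68 = -7.05
  2.14 - 2.05 = 0.09
  5.75 - 3.55 = 2.2
Step 2: Compute |diff|^4 * measure for each set:
  |-7.05|^4 * 0.95 = 2470.338506 * 0.95 = 2346.821581
  |0.09|^4 * 1.75 = 6.561000e-05 * 1.75 = 1.148175e-04
  |2.2|^4 * 2.84 = 23.4256 * 2.84 = 66.528704
Step 3: Sum = 2413.3504
Step 4: ||f-g||_4 = (2413.3504)^(1/4) = 7.008984


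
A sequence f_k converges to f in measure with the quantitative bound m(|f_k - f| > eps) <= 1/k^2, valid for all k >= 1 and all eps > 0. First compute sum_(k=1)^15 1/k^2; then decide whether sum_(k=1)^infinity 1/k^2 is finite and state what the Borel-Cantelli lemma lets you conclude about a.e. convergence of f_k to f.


Step 1: List the terms 1/k^2 for k = 1 to 15:
  k=1: 1
  k=2: 0.25
  k=3: 0.111111
  k=4: 0.0625
  k=5: 0.04
  k=6: 0.027778
  k=7: 0.020408
  k=8: 0.015625
  k=9: 0.012346
  k=10: 0.01
  k=11: 0.008264
  k=12: 0.006944
  k=13: 0.005917
  k=14: 0.005102
  k=15: 0.004444
Step 2: Partial sum = 1 + 0.25 + 0.111111 + 0.0625 + 0.04 + 0.027778 + 0.020408 + 0.015625 + 0.012346 + 0.01 + 0.008264 + 0.006944 + 0.005917 + 0.005102 + 0.004444
     = 1.58044
Step 3: The full series sum_(k>=1) 1/k^2 converges (p-series with p = 2 > 1; a constant multiple of a convergent series converges).
Step 4: Fix eps > 0. Since sum_k m(|f_k - f| > eps) < infinity, the Borel-Cantelli lemma gives
        m(limsup_k {|f_k - f| > eps}) = 0, i.e. for a.e. x, |f_k(x) - f(x)| <= eps for all large k.
        Applying this with eps = 1/j for j = 1, 2, ... and intersecting the countably many full-measure sets,
        for a.e. x we get limsup_k |f_k(x) - f(x)| <= 1/j for every j, hence f_k -> f almost everywhere.
Conclusion: series converges; Borel-Cantelli yields f_k -> f a.e.


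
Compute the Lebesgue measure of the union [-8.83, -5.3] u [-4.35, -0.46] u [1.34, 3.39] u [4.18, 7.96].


For pairwise disjoint intervals, m(union) = sum of lengths.
= (-5.3 - -8.83) + (-0.46 - -4.35) + (3.39 - 1.34) + (7.96 - 4.18)
= 3.53 + 3.89 + 2.05 + 3.78
= 13.25


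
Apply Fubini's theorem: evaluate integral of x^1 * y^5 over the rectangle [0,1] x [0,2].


By Fubini's theorem, the double integral factors as a product of single integrals:
Step 1: integral_0^1 x^1 dx = [x^2/2] from 0 to 1
     = 1^2/2 = 0.5
Step 2: integral_0^2 y^5 dy = [y^6/6] from 0 to 2
     = 2^6/6 = 10.666667
Step 3: Double integral = 0.5 * 10.666667 = 5.333333


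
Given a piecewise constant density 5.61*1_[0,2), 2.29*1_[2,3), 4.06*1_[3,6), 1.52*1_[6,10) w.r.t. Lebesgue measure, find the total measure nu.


Integrate each piece of the Radon-Nikodym derivative:
Step 1: integral_0^2 5.61 dx = 5.61*(2-0) = 5.61*2 = 11.22
Step 2: integral_2^3 2.29 dx = 2.29*(3-2) = 2.29*1 = 2.29
Step 3: integral_3^6 4.06 dx = 4.06*(6-3) = 4.06*3 = 12.18
Step 4: integral_6^10 1.52 dx = 1.52*(10-6) = 1.52*4 = 6.08
Total: 11.22 + 2.29 + 12.18 + 6.08 = 31.77


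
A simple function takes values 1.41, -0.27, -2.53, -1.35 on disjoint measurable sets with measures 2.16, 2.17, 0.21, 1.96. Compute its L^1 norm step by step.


Step 1: Compute |f_i|^1 for each value:
  |1.41|^1 = 1.41
  |-0.27|^1 = 0.27
  |-2.53|^1 = 2.53
  |-1.35|^1 = 1.35
Step 2: Multiply by measures and sum:
  1.41 * 2.16 = 3.0456
  0.27 * 2.17 = 0.5859
  2.53 * 0.21 = 0.5313
  1.35 * 1.96 = 2.646
Sum = 3.0456 + 0.5859 + 0.5313 + 2.646 = 6.8088
Step 3: Take the p-th root:
||f||_1 = (6.8088)^(1/1) = 6.8088


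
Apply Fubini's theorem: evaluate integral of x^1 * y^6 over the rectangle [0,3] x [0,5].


By Fubini's theorem, the double integral factors as a product of single integrals:
Step 1: integral_0^3 x^1 dx = [x^2/2] from 0 to 3
     = 3^2/2 = 4.5
Step 2: integral_0^5 y^6 dy = [y^7/7] from 0 to 5
     = 5^7/7 = 11160.714286
Step 3: Double integral = 4.5 * 11160.714286 = 50223.214286


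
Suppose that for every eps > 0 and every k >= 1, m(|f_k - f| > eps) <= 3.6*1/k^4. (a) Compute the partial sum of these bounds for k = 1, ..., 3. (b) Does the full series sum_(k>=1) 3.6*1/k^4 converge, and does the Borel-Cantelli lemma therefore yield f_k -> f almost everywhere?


Step 1: List the terms 3.6*1/k^4 for k = 1 to 3:
  k=1: 3.6
  k=2: 0.225
  k=3: 0.044444
Step 2: Partial sum = 3.6 + 0.225 + 0.044444
     = 3.869444
Step 3: The full series sum_(k>=1) 3.6*1/k^4 converges (p-series with p = 4 > 1; a constant multiple of a convergent series converges).
Step 4: Fix eps > 0. Since sum_k m(|f_k - f| > eps) < infinity, the Borel-Cantelli lemma gives
        m(limsup_k {|f_k - f| > eps}) = 0, i.e. for a.e. x, |f_k(x) - f(x)| <= eps for all large k.
        Applying this with eps = 1/j for j = 1, 2, ... and intersecting the countably many full-measure sets,
        for a.e. x we get limsup_k |f_k(x) - f(x)| <= 1/j for every j, hence f_k -> f almost everywhere.
Conclusion: series converges; Borel-Cantelli yields f_k -> f a.e.


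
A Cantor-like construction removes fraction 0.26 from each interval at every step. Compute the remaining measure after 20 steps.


Step 1: At each step, fraction remaining = 1 - 0.26 = 0.74
Step 2: After 20 steps, measure = (0.74)^20
Result = 0.002425


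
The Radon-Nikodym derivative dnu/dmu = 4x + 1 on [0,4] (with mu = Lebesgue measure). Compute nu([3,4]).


nu(A) = integral_A (dnu/dmu) dmu = integral_3^4 (4x + 1) dx
Step 1: Antiderivative F(x) = (4/2)x^2 + 1x
Step 2: F(4) = (4/2)*4^2 + 1*4 = 32 + 4 = 36
Step 3: F(3) = (4/2)*3^2 + 1*3 = 18 + 3 = 21
Step 4: nu([3,4]) = F(4) - F(3) = 36 - 21 = 15


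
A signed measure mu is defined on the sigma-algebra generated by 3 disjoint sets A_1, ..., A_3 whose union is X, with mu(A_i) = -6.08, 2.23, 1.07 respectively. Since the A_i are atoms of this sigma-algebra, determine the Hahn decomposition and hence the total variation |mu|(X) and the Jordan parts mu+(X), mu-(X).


Step 1: Every measurable set is a union of atoms (the cells / points), so a Hahn decomposition is
  obtained by grouping atoms by sign: P = union of atoms with mu > 0, N = union of the remaining atoms.
  Atoms in P (indices): 2, 3;  atoms in N (indices): 1
  Positive values: 2.23, 1.07
  Negative values: -6.08
Step 2: mu+(X) = mu(P) = sum of positive atom values = 3.3
Step 3: mu-(X) = -mu(N) = sum of |negative atom values| = 6.08
Step 4: |mu|(X) = mu+(X) + mu-(X) = 3.3 + 6.08 = 9.38


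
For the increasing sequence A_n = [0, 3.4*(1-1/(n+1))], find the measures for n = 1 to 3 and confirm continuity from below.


By continuity of measure from below: if A_n increases to A, then m(A_n) -> m(A).
Here A = [0, 3.4], so m(A) = 3.4
Step 1: a_1 = 3.4*(1 - 1/2) = 1.7, m(A_1) = 1.7
Step 2: a_2 = 3.4*(1 - 1/3) = 2.2667, m(A_2) = 2.2667
Step 3: a_3 = 3.4*(1 - 1/4) = 2.55, m(A_3) = 2.55
Limit: m(A_n) -> m([0,3.4]) = 3.4


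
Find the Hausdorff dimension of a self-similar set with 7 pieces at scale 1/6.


For a self-similar set with N copies scaled by 1/r:
dim_H = log(N)/log(r) = log(7)/log(6)
= 1.94591/1.791759
= 1.086033


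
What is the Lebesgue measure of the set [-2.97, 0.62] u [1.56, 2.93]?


For pairwise disjoint intervals, m(union) = sum of lengths.
= (0.62 - -2.97) + (2.93 - 1.56)
= 3.59 + 1.37
= 4.96


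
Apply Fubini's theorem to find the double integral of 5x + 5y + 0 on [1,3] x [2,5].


By Fubini, integrate in x first, then y.
Step 1: Fix y, integrate over x in [1,3]:
  integral(5x + 5y + 0, x=1..3)
  = 5*(3^2 - 1^2)/2 + (5y + 0)*(3 - 1)
  = 20 + (5y + 0)*2
  = 20 + 10y + 0
  = 20 + 10y
Step 2: Integrate over y in [2,5]:
  integral(20 + 10y, y=2..5)
  = 20*3 + 10*(5^2 - 2^2)/2
  = 60 + 105
  = 165


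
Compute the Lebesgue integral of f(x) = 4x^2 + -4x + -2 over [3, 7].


The Lebesgue integral of a Riemann-integrable function agrees with the Riemann integral.
Antiderivative F(x) = (4/3)x^3 + (-4/2)x^2 + -2x
F(7) = (4/3)*7^3 + (-4/2)*7^2 + -2*7
     = (4/3)*343 + (-4/2)*49 + -2*7
     = 457.333333 + -98 + -14
     = 345.333333
F(3) = 12
Integral = F(7) - F(3) = 345.333333 - 12 = 333.333333


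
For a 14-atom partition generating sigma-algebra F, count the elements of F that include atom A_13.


Each element of F is a union of some subset S of the 14 atoms.
The element contains A_13 iff A_13 is in S.
So we count subsets S of {A_1,...,A_14} with A_13 in S: choose freely among the other 13 atoms.
Count = 2^(14-1) = 2^13 = 8192.


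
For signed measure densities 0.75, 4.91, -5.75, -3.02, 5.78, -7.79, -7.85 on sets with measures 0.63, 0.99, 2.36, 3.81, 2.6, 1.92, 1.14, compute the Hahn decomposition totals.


Step 1: Compute signed measure on each set:
  Set 1: 0.75 * 0.63 = 0.4725
  Set 2: 4.91 * 0.99 = 4.8609
  Set 3: -5.75 * 2.36 = -13.57
  Set 4: -3.02 * 3.81 = -11.5062
  Set 5: 5.78 * 2.6 = 15.028
  Set 6: -7.79 * 1.92 = -14.9568
  Set 7: -7.85 * 1.14 = -8.949
Step 2: Total signed measure = (0.4725) + (4.8609) + (-13.57) + (-11.5062) + (15.028) + (-14.9568) + (-8.949)
     = -28.6206
Step 3: Positive part mu+(X) = sum of positive contributions = 20.3614
Step 4: Negative part mu-(X) = |sum of negative contributions| = 48.982


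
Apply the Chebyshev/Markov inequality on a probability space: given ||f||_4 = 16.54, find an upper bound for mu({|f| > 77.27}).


Chebyshev/Markov inequality: mu(|f| > eps) <= (||f||_p / eps)^p
Step 1: ||f||_4 / eps = 16.54 / 77.27 = 0.214055
Step 2: Raise to power p = 4:
  (0.214055)^4 = 0.002099
Step 3: Therefore mu(|f| > 77.27) <= 0.002099


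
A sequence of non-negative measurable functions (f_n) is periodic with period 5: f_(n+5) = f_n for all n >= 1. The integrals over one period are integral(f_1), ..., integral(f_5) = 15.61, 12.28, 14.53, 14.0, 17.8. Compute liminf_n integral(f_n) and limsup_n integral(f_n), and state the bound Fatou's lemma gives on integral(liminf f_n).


The sequence (integral(f_n)) is periodic with period 5, repeating the values 15.61, 12.28, 14.53, 14.0, 17.8 indefinitely.
Step 1: For a periodic sequence, every tail (a_m, a_(m+1), ...) contains all 5 period values infinitely often.
Step 2: Hence inf of every tail = min of the period values = min(15.61, 12.28, 14.53, 14.0, 17.8) = 12.28.
        liminf_n integral(f_n) = sup over m of (inf of tail from m) = 12.28.
Step 3: Similarly sup of every tail = max of the period values = 17.8.
        limsup_n integral(f_n) = 17.8.
Step 4: Fatou's lemma: integral(liminf_n f_n) <= liminf_n integral(f_n) = 12.28.
        So the integral of the pointwise liminf is at most 12.28.


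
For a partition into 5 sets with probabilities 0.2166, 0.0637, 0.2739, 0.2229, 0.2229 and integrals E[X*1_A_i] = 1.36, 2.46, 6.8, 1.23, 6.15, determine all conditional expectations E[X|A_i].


For each cell A_i: E[X|A_i] = E[X*1_A_i] / P(A_i)
Step 1: E[X|A_1] = 1.36 / 0.2166 = 6.278855
Step 2: E[X|A_2] = 2.46 / 0.0637 = 38.618524
Step 3: E[X|A_3] = 6.8 / 0.2739 = 24.826579
Step 4: E[X|A_4] = 1.23 / 0.2229 = 5.51817
Step 5: E[X|A_5] = 6.15 / 0.2229 = 27.590848
Verification: E[X] = sum E[X*1_A_i] = 1.36 + 2.46 + 6.8 + 1.23 + 6.15 = 18


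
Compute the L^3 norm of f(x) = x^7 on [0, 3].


Step 1: ||f||_3 = (integral_0^3 |x^7|^3 dx)^(1/3)
     = (integral_0^3 x^21 dx)^(1/3)
Step 2: integral_0^3 x^21 dx = [x^22/(22)] from 0 to 3 = 3^22/22
     = 31381059609/22 = 1.426412e+09
Step 3: ||f||_3 = (1.426412e+09)^(1/3) = 1125.680063


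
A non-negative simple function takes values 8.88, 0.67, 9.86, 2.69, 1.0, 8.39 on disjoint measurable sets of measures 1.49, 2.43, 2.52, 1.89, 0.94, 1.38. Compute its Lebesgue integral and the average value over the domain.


Step 1: Integral = sum(value_i * measure_i)
= 8.88*1.49 + 0.67*2.43 + 9.86*2.52 + 2.69*1.89 + 1.0*0.94 + 8.39*1.38
= 13.2312 + 1.6281 + 24.8472 + 5.0841 + 0.94 + 11.5782
= 57.3088
Step 2: Total measure of domain = 1.49 + 2.43 + 2.52 + 1.89 + 0.94 + 1.38 = 10.65
Step 3: Average value = 57.3088 / 10.65 = 5.381108


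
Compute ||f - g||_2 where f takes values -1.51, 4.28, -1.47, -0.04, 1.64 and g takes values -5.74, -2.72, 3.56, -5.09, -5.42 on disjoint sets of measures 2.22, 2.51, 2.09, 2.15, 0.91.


Step 1: Compute differences f_i - g_i:
  -1.51 - -5.74 = 4.23
  4.28 - -2.72 = 7
  -1.47 - 3.56 = -5.03
  -0.04 - -5.09 = 5.05
  1.64 - -5.42 = 7.06
Step 2: Compute |diff|^2 * measure for each set:
  |4.23|^2 * 2.22 = 17.8929 * 2.22 = 39.722238
  |7|^2 * 2.51 = 49 * 2.51 = 122.99
  |-5.03|^2 * 2.09 = 25.3009 * 2.09 = 52.878881
  |5.05|^2 * 2.15 = 25.5025 * 2.15 = 54.830375
  |7.06|^2 * 0.91 = 49.8436 * 0.91 = 45.357676
Step 3: Sum = 315.77917
Step 4: ||f-g||_2 = (315.77917)^(1/2) = 17.770176


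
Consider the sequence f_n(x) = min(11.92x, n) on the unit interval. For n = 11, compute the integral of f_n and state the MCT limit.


f(x) = 11.92x on [0,1]; f_n(x) = min(11.92x, n). At n = 11:
Step 1: f(x) reaches 11 at x = 11/11.92 = 0.922819
Step 2: integral(f_11) = integral(11.92x, 0, 0.922819) + integral(11, 0.922819, 1)
       = 11.92*0.922819^2/2 + 11*(1 - 0.922819)
       = 5.075503 + 0.848993
       = 5.924497
Step 3: As n -> infinity, f_n increases to f, so by MCT integral(f_n) -> integral(f) = 11.92/2 = 5.96.
Convergence: integral(f_11) = 5.924497 -> 5.96 as n -> infinity


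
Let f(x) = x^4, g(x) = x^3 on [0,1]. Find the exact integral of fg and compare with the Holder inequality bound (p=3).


Step 1: Exact integral of f*g = integral(x^7, 0, 1) = 1/8
     = 0.125
Step 2: Holder bound with p=3, q=1.5:
  ||f||_p = (integral x^12 dx)^(1/3) = (1/13)^(1/3) = 0.42529
  ||g||_q = (integral x^4.5 dx)^(1/1.5) = (1/5.5)^(1/1.5) = 0.320941
Step 3: Holder bound = ||f||_p * ||g||_q = 0.42529 * 0.320941 = 0.136493
Verification: 0.125 <= 0.136493 (Holder holds)


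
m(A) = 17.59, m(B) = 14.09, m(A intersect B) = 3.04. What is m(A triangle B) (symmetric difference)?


m(A Delta B) = m(A) + m(B) - 2*m(A n B)
= 17.59 + 14.09 - 2*3.04
= 17.59 + 14.09 - 6.08
= 25.6


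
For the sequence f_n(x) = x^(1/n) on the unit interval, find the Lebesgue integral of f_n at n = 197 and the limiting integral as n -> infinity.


At n = 197: f_197(x) = x^(1/197).
Step 1: integral(x^(1/197), 0, 1) = [x^(1/197+1) / (1/197+1)] from 0 to 1
     = 1 / (1/197 + 1) = 1 / ((197+1)/197) = 197/(197+1)
     = 197/198 = 0.994949
Step 2: As n -> infinity, f_n(x) = x^(1/n) -> 1 for x in (0,1], and f_n is increasing in n.
By MCT, lim_n integral(f_n) = integral(lim_n f_n) = integral(1, 0, 1) = 1.
Step 3: Verify convergence: 197/198 = 0.994949 -> 1
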